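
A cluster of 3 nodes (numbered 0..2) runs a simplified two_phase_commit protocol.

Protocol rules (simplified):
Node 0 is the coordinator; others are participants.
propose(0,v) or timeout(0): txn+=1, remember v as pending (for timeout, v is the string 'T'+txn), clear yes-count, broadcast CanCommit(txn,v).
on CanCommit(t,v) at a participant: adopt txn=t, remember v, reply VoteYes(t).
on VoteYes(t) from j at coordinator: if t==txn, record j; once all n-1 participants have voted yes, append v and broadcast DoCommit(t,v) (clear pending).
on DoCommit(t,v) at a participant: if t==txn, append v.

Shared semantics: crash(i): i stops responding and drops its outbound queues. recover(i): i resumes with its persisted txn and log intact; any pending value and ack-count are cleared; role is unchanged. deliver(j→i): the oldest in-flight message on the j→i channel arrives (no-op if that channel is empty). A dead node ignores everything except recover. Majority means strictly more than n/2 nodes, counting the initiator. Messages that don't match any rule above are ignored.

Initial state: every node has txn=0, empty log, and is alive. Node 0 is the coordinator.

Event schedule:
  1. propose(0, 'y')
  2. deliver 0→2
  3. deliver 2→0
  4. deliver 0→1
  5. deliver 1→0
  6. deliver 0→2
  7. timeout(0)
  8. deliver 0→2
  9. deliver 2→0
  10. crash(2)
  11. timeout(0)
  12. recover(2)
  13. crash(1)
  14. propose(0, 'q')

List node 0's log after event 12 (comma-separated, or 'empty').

e1 propose(0,'y'): 0[coor,t=1,-]
e2 deliver 0→2: 2[part,t=1,-]
e3 deliver 2→0: ·
e4 deliver 0→1: 1[part,t=1,-]
e5 deliver 1→0: 0[coor,t=1,y]
e6 deliver 0→2: 2[part,t=1,y]
e7 timeout(0): 0[coor,t=2,y]
e8 deliver 0→2: 2[part,t=2,y]
e9 deliver 2→0: ·
e10 crash(2): 2[✗part,t=2,y]
e11 timeout(0): 0[coor,t=3,y]
e12 recover(2): 2[part,t=2,y]

y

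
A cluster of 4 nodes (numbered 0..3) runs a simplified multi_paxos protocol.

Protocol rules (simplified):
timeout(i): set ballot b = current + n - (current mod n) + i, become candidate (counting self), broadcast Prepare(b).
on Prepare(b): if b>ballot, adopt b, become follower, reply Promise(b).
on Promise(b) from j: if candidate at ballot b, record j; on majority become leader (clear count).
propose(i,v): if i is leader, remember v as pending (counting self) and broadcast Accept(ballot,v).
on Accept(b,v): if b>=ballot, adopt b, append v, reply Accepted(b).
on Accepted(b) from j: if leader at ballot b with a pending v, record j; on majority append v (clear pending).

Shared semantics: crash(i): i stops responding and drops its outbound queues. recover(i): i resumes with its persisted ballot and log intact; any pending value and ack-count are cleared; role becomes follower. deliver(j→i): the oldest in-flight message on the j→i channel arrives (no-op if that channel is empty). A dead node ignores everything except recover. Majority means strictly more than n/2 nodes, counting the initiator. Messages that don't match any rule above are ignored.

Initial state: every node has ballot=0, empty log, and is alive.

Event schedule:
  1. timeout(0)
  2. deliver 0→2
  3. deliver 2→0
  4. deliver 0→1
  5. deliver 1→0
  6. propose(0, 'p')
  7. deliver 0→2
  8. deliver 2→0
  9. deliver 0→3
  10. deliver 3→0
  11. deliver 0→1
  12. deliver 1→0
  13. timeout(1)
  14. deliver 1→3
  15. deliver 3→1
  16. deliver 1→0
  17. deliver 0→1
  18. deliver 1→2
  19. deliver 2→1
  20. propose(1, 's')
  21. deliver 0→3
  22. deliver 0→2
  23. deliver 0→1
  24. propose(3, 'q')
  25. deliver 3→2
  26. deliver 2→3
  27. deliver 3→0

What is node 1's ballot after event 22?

[1] timeout(0) → N0(cand b4 [-])
[2] deliver 0→2 → N2(foll b4 [-])
[3] deliver 2→0 → ∅
[4] deliver 0→1 → N1(foll b4 [-])
[5] deliver 1→0 → N0(lead b4 [-])
[6] propose(0,'p') → ∅
[7] deliver 0→2 → N2(foll b4 [p])
[8] deliver 2→0 → ∅
[9] deliver 0→3 → N3(foll b4 [-])
[10] deliver 3→0 → ∅
[11] deliver 0→1 → N1(foll b4 [p])
[12] deliver 1→0 → N0(lead b4 [p])
[13] timeout(1) → N1(cand b9 [p])
[14] deliver 1→3 → N3(foll b9 [-])
[15] deliver 3→1 → ∅
[16] deliver 1→0 → N0(foll b9 [p])
[17] deliver 0→1 → N1(lead b9 [p])
[18] deliver 1→2 → N2(foll b9 [p])
[19] deliver 2→1 → ∅
[20] propose(1,'s') → ∅
[21] deliver 0→3 → ∅
[22] deliver 0→2 → ∅

9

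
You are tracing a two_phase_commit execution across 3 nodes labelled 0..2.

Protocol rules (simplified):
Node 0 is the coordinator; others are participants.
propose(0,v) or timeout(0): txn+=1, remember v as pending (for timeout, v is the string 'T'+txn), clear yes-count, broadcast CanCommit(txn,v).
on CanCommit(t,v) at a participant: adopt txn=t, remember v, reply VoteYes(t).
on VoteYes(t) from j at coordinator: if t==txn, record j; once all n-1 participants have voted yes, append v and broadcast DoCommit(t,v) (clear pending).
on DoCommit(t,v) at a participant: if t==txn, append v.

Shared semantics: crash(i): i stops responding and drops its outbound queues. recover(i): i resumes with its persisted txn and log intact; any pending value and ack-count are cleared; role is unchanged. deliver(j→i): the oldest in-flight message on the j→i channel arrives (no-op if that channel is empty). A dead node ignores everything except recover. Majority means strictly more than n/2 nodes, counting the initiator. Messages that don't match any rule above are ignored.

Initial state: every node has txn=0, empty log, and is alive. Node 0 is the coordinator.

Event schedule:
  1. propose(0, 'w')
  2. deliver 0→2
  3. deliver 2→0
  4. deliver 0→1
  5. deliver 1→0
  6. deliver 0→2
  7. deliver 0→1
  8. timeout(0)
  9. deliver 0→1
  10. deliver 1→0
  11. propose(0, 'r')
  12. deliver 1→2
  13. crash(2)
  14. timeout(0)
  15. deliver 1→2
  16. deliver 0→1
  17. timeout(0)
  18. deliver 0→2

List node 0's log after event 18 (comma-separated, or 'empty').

after 1 — propose(0,'w'): n0:coor/t1/[-]
after 2 — deliver 0→2: n2:part/t1/[-]
after 3 — deliver 2→0: ·
after 4 — deliver 0→1: n1:part/t1/[-]
after 5 — deliver 1→0: n0:coor/t1/[w]
after 6 — deliver 0→2: n2:part/t1/[w]
after 7 — deliver 0→1: n1:part/t1/[w]
after 8 — timeout(0): n0:coor/t2/[w]
after 9 — deliver 0→1: n1:part/t2/[w]
after 10 — deliver 1→0: ·
after 11 — propose(0,'r'): n0:coor/t3/[w]
after 12 — deliver 1→2: ·
after 13 — crash(2): n2:✗part/t1/[w]
after 14 — timeout(0): n0:coor/t4/[w]
after 15 — deliver 1→2: ·
after 16 — deliver 0→1: n1:part/t3/[w]
after 17 — timeout(0): n0:coor/t5/[w]
after 18 — deliver 0→2: ·

w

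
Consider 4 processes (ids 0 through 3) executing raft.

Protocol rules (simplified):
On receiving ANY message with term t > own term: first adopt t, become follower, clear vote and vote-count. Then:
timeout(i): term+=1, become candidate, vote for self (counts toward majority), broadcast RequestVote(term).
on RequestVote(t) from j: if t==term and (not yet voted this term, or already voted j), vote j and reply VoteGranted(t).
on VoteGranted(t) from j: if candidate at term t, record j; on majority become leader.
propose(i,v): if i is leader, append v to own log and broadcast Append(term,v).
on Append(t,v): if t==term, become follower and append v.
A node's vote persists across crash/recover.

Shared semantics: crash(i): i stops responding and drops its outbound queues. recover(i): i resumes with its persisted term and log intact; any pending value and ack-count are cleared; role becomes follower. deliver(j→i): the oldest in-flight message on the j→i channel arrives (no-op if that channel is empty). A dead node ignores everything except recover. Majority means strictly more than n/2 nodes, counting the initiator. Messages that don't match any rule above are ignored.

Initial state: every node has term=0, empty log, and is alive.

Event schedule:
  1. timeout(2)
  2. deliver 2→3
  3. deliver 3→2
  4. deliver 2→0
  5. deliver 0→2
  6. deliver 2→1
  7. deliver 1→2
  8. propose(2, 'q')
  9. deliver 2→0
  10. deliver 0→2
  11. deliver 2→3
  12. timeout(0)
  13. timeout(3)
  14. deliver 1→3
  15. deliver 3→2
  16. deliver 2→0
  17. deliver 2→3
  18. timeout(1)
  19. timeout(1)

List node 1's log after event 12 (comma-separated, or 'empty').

empty

e1 timeout(2): 2[cand,t=1,-]
e2 deliver 2→3: 3[foll,t=1,-]
e3 deliver 3→2: ·
e4 deliver 2→0: 0[foll,t=1,-]
e5 deliver 0→2: 2[lead,t=1,-]
e6 deliver 2→1: 1[foll,t=1,-]
e7 deliver 1→2: ·
e8 propose(2,'q'): 2[lead,t=1,q]
e9 deliver 2→0: 0[foll,t=1,q]
e10 deliver 0→2: ·
e11 deliver 2→3: 3[foll,t=1,q]
e12 timeout(0): 0[cand,t=2,q]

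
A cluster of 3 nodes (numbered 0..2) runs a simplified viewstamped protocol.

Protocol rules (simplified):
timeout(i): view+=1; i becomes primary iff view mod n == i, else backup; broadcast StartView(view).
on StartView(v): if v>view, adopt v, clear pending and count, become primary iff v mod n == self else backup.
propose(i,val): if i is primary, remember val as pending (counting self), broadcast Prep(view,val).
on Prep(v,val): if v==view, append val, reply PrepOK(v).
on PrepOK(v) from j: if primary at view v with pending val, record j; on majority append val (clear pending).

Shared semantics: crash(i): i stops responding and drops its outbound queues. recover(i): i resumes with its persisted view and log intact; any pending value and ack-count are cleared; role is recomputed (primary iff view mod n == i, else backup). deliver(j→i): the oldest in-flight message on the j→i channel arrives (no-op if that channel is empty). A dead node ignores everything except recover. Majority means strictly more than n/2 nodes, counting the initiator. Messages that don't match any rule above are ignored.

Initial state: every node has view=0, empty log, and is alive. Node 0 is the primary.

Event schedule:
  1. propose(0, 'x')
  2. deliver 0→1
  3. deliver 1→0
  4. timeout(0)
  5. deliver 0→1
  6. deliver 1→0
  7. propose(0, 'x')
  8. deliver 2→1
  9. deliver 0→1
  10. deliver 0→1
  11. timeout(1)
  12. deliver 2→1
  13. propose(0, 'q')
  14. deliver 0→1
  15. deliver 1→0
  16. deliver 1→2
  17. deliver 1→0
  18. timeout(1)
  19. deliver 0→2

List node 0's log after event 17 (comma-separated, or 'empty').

x

e1 propose(0,'x'): ·
e2 deliver 0→1: 1[back,v=0,x]
e3 deliver 1→0: 0[prim,v=0,x]
e4 timeout(0): 0[back,v=1,x]
e5 deliver 0→1: 1[prim,v=1,x]
e6 deliver 1→0: ·
e7 propose(0,'x'): ·
e8 deliver 2→1: ·
e9 deliver 0→1: ·
e10 deliver 0→1: ·
e11 timeout(1): 1[back,v=2,x]
e12 deliver 2→1: ·
e13 propose(0,'q'): ·
e14 deliver 0→1: ·
e15 deliver 1→0: 0[back,v=2,x]
e16 deliver 1→2: 2[prim,v=2,-]
e17 deliver 1→0: ·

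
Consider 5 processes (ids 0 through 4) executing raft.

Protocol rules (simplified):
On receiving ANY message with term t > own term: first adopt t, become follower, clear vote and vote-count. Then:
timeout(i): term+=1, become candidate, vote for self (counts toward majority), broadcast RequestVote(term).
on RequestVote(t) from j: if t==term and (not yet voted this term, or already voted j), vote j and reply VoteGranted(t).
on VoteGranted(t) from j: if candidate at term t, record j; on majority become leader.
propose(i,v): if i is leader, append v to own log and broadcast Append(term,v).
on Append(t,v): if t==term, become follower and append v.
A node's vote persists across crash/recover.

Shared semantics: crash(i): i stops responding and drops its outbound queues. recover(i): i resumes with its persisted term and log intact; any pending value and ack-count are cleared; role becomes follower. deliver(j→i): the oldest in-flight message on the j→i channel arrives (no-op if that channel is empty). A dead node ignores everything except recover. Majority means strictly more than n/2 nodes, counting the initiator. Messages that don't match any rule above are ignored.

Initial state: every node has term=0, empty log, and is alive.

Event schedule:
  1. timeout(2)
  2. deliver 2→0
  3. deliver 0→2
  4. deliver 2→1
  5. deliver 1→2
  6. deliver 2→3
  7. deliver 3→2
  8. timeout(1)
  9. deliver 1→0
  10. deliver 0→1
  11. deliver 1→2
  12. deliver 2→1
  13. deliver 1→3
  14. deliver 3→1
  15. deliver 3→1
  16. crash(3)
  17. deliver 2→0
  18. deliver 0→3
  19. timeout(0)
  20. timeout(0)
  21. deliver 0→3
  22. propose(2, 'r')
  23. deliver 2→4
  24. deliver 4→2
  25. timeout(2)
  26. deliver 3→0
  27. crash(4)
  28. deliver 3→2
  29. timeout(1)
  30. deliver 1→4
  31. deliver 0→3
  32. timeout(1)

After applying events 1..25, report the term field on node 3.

after 1 — timeout(2): n2:cand/t1/[-]
after 2 — deliver 2→0: n0:foll/t1/[-]
after 3 — deliver 0→2: ·
after 4 — deliver 2→1: n1:foll/t1/[-]
after 5 — deliver 1→2: n2:lead/t1/[-]
after 6 — deliver 2→3: n3:foll/t1/[-]
after 7 — deliver 3→2: ·
after 8 — timeout(1): n1:cand/t2/[-]
after 9 — deliver 1→0: n0:foll/t2/[-]
after 10 — deliver 0→1: ·
after 11 — deliver 1→2: n2:foll/t2/[-]
after 12 — deliver 2→1: n1:lead/t2/[-]
after 13 — deliver 1→3: n3:foll/t2/[-]
after 14 — deliver 3→1: ·
after 15 — deliver 3→1: ·
after 16 — crash(3): n3:✗foll/t2/[-]
after 17 — deliver 2→0: ·
after 18 — deliver 0→3: ·
after 19 — timeout(0): n0:cand/t3/[-]
after 20 — timeout(0): n0:cand/t4/[-]
after 21 — deliver 0→3: ·
after 22 — propose(2,'r'): ·
after 23 — deliver 2→4: n4:foll/t1/[-]
after 24 — deliver 4→2: ·
after 25 — timeout(2): n2:cand/t3/[-]

2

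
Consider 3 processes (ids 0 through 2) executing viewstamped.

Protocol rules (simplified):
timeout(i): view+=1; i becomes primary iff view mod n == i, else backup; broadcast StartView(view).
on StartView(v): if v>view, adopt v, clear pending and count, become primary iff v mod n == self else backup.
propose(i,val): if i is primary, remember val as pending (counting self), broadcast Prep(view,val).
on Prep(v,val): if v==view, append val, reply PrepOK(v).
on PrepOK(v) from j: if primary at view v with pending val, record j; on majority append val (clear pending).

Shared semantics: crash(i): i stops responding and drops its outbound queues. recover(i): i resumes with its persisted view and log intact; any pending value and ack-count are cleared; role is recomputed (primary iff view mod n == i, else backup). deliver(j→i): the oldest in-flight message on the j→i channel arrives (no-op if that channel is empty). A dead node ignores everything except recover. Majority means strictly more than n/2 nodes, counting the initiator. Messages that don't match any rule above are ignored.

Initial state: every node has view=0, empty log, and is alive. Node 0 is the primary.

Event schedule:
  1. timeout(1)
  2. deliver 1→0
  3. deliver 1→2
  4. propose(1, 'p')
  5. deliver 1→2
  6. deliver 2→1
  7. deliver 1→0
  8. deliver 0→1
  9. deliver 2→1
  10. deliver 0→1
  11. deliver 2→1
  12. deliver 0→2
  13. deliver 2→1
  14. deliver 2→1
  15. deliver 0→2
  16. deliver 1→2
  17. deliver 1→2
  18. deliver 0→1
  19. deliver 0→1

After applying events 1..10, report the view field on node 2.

1

e1 timeout(1): 1[prim,v=1,-]
e2 deliver 1→0: 0[back,v=1,-]
e3 deliver 1→2: 2[back,v=1,-]
e4 propose(1,'p'): ·
e5 deliver 1→2: 2[back,v=1,p]
e6 deliver 2→1: 1[prim,v=1,p]
e7 deliver 1→0: 0[back,v=1,p]
e8 deliver 0→1: ·
e9 deliver 2→1: ·
e10 deliver 0→1: ·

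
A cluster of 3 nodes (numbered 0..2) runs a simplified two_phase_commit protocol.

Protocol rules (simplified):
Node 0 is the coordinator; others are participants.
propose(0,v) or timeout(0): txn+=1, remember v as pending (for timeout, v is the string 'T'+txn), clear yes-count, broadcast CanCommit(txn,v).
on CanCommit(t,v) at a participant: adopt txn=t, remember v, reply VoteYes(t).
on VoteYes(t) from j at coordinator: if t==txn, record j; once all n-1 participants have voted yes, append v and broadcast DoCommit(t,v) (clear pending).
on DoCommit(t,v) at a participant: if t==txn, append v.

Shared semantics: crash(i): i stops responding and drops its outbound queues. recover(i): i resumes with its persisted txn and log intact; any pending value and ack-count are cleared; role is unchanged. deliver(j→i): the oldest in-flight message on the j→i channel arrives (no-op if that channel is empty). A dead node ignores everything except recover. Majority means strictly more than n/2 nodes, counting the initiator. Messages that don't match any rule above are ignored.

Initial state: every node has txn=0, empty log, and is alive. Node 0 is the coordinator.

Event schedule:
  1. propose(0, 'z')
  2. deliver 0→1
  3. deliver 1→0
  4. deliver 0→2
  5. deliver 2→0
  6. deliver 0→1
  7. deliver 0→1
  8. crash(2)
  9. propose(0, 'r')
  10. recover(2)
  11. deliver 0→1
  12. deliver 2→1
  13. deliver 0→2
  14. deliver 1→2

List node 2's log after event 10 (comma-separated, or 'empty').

[1] propose(0,'z') → N0(coor t1 [-])
[2] deliver 0→1 → N1(part t1 [-])
[3] deliver 1→0 → ∅
[4] deliver 0→2 → N2(part t1 [-])
[5] deliver 2→0 → N0(coor t1 [z])
[6] deliver 0→1 → N1(part t1 [z])
[7] deliver 0→1 → ∅
[8] crash(2) → N2(✗part t1 [-])
[9] propose(0,'r') → N0(coor t2 [z])
[10] recover(2) → N2(part t1 [-])

empty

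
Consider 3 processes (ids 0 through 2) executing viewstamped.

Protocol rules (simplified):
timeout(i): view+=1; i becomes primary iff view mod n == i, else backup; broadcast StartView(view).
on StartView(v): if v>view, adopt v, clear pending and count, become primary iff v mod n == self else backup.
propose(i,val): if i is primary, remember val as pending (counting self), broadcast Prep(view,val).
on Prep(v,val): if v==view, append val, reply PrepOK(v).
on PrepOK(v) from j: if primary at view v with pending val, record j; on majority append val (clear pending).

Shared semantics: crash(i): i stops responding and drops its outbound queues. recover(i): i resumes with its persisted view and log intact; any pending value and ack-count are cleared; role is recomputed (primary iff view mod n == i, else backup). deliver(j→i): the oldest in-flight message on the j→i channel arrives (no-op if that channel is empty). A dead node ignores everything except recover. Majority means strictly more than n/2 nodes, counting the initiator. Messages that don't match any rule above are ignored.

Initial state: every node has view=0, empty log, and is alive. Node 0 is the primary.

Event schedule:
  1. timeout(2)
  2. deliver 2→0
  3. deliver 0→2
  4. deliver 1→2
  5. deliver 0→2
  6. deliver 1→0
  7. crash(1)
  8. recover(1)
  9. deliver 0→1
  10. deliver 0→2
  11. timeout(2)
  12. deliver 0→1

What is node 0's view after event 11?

step 1 timeout(2): 2={back,v=1,log=-}
step 2 deliver 2→0: 0={back,v=1,log=-}
step 3 deliver 0→2: —
step 4 deliver 1→2: —
step 5 deliver 0→2: —
step 6 deliver 1→0: —
step 7 crash(1): 1={✗back,v=0,log=-}
step 8 recover(1): 1={back,v=0,log=-}
step 9 deliver 0→1: —
step 10 deliver 0→2: —
step 11 timeout(2): 2={prim,v=2,log=-}

1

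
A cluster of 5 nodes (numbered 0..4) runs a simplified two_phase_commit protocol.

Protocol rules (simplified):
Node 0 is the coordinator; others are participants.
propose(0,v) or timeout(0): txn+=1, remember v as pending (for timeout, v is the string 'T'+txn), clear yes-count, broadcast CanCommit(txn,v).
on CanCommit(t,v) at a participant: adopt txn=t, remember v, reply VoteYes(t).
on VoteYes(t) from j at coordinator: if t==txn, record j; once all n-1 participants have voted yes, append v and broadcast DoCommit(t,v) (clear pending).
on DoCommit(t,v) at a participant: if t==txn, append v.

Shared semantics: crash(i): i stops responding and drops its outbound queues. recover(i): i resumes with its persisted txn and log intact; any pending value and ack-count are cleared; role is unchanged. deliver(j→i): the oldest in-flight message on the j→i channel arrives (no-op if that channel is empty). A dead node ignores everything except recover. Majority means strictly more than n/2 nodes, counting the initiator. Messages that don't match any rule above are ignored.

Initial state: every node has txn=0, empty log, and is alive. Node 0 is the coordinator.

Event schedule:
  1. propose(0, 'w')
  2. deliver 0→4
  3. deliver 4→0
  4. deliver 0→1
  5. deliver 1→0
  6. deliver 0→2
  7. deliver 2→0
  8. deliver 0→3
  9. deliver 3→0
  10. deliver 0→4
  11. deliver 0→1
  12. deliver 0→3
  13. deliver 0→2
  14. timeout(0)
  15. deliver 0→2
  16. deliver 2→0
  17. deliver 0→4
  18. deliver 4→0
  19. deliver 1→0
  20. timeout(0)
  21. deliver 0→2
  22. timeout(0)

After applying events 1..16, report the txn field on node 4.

e1 propose(0,'w'): 0[coor,t=1,-]
e2 deliver 0→4: 4[part,t=1,-]
e3 deliver 4→0: ·
e4 deliver 0→1: 1[part,t=1,-]
e5 deliver 1→0: ·
e6 deliver 0→2: 2[part,t=1,-]
e7 deliver 2→0: ·
e8 deliver 0→3: 3[part,t=1,-]
e9 deliver 3→0: 0[coor,t=1,w]
e10 deliver 0→4: 4[part,t=1,w]
e11 deliver 0→1: 1[part,t=1,w]
e12 deliver 0→3: 3[part,t=1,w]
e13 deliver 0→2: 2[part,t=1,w]
e14 timeout(0): 0[coor,t=2,w]
e15 deliver 0→2: 2[part,t=2,w]
e16 deliver 2→0: ·

1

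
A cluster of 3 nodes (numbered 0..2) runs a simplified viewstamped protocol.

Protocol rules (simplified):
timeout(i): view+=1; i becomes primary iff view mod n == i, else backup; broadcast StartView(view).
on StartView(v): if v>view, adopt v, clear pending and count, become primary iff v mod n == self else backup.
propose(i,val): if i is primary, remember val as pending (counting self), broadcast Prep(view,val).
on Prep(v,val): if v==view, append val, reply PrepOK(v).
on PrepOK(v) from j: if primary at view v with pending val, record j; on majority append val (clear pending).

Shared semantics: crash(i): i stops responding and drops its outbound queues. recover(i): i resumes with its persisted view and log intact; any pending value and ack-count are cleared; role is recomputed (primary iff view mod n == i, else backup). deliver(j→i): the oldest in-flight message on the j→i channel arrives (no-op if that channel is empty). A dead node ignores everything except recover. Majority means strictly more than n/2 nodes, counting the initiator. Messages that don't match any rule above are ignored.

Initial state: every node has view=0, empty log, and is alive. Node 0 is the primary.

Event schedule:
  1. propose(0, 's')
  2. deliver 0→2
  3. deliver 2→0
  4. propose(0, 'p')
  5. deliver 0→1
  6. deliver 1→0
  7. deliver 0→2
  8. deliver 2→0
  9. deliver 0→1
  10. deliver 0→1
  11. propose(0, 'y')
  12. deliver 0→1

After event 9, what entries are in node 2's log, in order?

s,p

1. propose(0,'s'):  nop
2. deliver 0→2:  <2:back v0 s>
3. deliver 2→0:  <0:prim v0 s>
4. propose(0,'p'):  nop
5. deliver 0→1:  <1:back v0 s>
6. deliver 1→0:  <0:prim v0 s,p>
7. deliver 0→2:  <2:back v0 s,p>
8. deliver 2→0:  nop
9. deliver 0→1:  <1:back v0 s,p>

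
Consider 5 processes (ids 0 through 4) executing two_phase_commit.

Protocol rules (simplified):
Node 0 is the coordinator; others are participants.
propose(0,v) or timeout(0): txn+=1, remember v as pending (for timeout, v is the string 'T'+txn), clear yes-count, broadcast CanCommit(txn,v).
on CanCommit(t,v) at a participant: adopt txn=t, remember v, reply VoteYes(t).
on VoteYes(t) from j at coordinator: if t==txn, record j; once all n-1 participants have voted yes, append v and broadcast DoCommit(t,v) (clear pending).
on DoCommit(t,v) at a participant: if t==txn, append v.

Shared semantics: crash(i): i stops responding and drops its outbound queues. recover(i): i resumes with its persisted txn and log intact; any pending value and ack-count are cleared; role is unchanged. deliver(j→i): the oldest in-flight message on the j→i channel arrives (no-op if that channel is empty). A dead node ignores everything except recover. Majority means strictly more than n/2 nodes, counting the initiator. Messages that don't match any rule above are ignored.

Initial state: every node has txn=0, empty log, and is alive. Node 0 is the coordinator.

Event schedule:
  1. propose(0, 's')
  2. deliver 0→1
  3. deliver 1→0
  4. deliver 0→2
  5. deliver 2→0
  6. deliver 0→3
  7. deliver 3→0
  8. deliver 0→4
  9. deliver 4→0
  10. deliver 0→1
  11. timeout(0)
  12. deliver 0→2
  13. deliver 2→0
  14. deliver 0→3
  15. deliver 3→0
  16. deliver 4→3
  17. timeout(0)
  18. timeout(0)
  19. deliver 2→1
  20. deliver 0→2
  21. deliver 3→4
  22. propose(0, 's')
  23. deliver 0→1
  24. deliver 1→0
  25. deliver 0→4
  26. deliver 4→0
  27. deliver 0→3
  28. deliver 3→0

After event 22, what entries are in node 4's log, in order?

step 1 propose(0,'s'): 0={coor,t=1,log=-}
step 2 deliver 0→1: 1={part,t=1,log=-}
step 3 deliver 1→0: —
step 4 deliver 0→2: 2={part,t=1,log=-}
step 5 deliver 2→0: —
step 6 deliver 0→3: 3={part,t=1,log=-}
step 7 deliver 3→0: —
step 8 deliver 0→4: 4={part,t=1,log=-}
step 9 deliver 4→0: 0={coor,t=1,log=s}
step 10 deliver 0→1: 1={part,t=1,log=s}
step 11 timeout(0): 0={coor,t=2,log=s}
step 12 deliver 0→2: 2={part,t=1,log=s}
step 13 deliver 2→0: —
step 14 deliver 0→3: 3={part,t=1,log=s}
step 15 deliver 3→0: —
step 16 deliver 4→3: —
step 17 timeout(0): 0={coor,t=3,log=s}
step 18 timeout(0): 0={coor,t=4,log=s}
step 19 deliver 2→1: —
step 20 deliver 0→2: 2={part,t=2,log=s}
step 21 deliver 3→4: —
step 22 propose(0,'s'): 0={coor,t=5,log=s}

empty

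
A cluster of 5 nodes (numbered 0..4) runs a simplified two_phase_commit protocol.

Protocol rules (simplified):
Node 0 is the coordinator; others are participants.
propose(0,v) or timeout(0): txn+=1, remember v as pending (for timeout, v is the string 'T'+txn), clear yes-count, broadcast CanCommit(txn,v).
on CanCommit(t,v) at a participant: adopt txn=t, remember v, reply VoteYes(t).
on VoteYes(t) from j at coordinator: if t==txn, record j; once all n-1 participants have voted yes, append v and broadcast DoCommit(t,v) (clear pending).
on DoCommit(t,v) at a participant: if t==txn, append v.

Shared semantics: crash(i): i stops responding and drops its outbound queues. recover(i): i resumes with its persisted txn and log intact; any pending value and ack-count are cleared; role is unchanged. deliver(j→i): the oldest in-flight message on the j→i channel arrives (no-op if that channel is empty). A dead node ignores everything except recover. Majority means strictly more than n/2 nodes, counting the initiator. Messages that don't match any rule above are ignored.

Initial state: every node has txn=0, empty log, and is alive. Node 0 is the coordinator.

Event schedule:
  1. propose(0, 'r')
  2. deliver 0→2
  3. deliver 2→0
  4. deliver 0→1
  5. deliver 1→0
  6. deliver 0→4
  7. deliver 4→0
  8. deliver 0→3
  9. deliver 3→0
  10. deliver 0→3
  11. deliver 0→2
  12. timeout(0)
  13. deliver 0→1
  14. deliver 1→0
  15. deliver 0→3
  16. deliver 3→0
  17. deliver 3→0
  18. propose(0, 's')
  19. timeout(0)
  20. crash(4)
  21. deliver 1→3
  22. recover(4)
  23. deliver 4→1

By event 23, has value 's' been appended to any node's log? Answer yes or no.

no

e1 propose(0,'r'): 0[coor,t=1,-]
e2 deliver 0→2: 2[part,t=1,-]
e3 deliver 2→0: ·
e4 deliver 0→1: 1[part,t=1,-]
e5 deliver 1→0: ·
e6 deliver 0→4: 4[part,t=1,-]
e7 deliver 4→0: ·
e8 deliver 0→3: 3[part,t=1,-]
e9 deliver 3→0: 0[coor,t=1,r]
e10 deliver 0→3: 3[part,t=1,r]
e11 deliver 0→2: 2[part,t=1,r]
e12 timeout(0): 0[coor,t=2,r]
e13 deliver 0→1: 1[part,t=1,r]
e14 deliver 1→0: ·
e15 deliver 0→3: 3[part,t=2,r]
e16 deliver 3→0: ·
e17 deliver 3→0: ·
e18 propose(0,'s'): 0[coor,t=3,r]
e19 timeout(0): 0[coor,t=4,r]
e20 crash(4): 4[✗part,t=1,-]
e21 deliver 1→3: ·
e22 recover(4): 4[part,t=1,-]
e23 deliver 4→1: ·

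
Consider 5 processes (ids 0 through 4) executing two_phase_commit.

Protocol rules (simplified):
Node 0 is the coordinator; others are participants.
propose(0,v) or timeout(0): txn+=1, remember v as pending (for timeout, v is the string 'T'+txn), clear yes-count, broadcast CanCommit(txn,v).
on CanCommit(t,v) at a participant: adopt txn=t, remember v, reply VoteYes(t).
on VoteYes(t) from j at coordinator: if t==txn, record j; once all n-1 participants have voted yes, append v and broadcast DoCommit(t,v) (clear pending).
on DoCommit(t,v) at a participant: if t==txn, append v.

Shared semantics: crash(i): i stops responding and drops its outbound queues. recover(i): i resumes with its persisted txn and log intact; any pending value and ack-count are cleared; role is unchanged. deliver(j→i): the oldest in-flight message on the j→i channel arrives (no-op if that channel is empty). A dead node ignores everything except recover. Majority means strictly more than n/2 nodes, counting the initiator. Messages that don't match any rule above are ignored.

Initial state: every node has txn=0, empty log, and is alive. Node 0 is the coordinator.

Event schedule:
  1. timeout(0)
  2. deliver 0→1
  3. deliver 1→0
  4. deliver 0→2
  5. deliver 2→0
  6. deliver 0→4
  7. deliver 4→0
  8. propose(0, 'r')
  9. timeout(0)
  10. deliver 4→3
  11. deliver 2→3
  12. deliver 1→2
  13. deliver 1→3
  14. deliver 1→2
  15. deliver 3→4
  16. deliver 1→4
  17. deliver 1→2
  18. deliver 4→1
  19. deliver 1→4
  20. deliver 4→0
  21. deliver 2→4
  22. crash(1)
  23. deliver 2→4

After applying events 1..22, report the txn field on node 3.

0

after 1 — timeout(0): n0:coor/t1/[-]
after 2 — deliver 0→1: n1:part/t1/[-]
after 3 — deliver 1→0: ·
after 4 — deliver 0→2: n2:part/t1/[-]
after 5 — deliver 2→0: ·
after 6 — deliver 0→4: n4:part/t1/[-]
after 7 — deliver 4→0: ·
after 8 — propose(0,'r'): n0:coor/t2/[-]
after 9 — timeout(0): n0:coor/t3/[-]
after 10 — deliver 4→3: ·
after 11 — deliver 2→3: ·
after 12 — deliver 1→2: ·
after 13 — deliver 1→3: ·
after 14 — deliver 1→2: ·
after 15 — deliver 3→4: ·
after 16 — deliver 1→4: ·
after 17 — deliver 1→2: ·
after 18 — deliver 4→1: ·
after 19 — deliver 1→4: ·
after 20 — deliver 4→0: ·
after 21 — deliver 2→4: ·
after 22 — crash(1): n1:✗part/t1/[-]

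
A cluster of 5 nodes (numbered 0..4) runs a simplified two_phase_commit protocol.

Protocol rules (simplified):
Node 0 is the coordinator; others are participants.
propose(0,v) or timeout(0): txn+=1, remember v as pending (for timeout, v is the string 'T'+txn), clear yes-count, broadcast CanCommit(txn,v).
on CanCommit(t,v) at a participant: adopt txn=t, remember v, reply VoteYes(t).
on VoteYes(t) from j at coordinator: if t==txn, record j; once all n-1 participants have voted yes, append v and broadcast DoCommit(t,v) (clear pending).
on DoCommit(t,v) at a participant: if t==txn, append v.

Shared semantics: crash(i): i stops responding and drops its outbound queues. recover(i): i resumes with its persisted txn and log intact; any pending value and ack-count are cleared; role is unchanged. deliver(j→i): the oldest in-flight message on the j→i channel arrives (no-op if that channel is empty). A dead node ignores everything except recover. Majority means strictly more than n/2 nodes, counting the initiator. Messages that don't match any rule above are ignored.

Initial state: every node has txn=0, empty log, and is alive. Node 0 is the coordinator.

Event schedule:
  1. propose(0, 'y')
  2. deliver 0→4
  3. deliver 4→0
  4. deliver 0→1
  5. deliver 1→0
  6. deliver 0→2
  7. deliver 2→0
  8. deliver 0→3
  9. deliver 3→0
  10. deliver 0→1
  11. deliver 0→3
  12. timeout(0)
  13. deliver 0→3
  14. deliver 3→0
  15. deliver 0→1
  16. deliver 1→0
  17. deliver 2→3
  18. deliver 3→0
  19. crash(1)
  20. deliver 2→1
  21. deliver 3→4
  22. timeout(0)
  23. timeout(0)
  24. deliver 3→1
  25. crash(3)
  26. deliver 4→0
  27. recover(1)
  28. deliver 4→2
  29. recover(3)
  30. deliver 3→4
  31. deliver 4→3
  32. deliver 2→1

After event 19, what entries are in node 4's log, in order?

after 1 — propose(0,'y'): n0:coor/t1/[-]
after 2 — deliver 0→4: n4:part/t1/[-]
after 3 — deliver 4→0: ·
after 4 — deliver 0→1: n1:part/t1/[-]
after 5 — deliver 1→0: ·
after 6 — deliver 0→2: n2:part/t1/[-]
after 7 — deliver 2→0: ·
after 8 — deliver 0→3: n3:part/t1/[-]
after 9 — deliver 3→0: n0:coor/t1/[y]
after 10 — deliver 0→1: n1:part/t1/[y]
after 11 — deliver 0→3: n3:part/t1/[y]
after 12 — timeout(0): n0:coor/t2/[y]
after 13 — deliver 0→3: n3:part/t2/[y]
after 14 — deliver 3→0: ·
after 15 — deliver 0→1: n1:part/t2/[y]
after 16 — deliver 1→0: ·
after 17 — deliver 2→3: ·
after 18 — deliver 3→0: ·
after 19 — crash(1): n1:✗part/t2/[y]

empty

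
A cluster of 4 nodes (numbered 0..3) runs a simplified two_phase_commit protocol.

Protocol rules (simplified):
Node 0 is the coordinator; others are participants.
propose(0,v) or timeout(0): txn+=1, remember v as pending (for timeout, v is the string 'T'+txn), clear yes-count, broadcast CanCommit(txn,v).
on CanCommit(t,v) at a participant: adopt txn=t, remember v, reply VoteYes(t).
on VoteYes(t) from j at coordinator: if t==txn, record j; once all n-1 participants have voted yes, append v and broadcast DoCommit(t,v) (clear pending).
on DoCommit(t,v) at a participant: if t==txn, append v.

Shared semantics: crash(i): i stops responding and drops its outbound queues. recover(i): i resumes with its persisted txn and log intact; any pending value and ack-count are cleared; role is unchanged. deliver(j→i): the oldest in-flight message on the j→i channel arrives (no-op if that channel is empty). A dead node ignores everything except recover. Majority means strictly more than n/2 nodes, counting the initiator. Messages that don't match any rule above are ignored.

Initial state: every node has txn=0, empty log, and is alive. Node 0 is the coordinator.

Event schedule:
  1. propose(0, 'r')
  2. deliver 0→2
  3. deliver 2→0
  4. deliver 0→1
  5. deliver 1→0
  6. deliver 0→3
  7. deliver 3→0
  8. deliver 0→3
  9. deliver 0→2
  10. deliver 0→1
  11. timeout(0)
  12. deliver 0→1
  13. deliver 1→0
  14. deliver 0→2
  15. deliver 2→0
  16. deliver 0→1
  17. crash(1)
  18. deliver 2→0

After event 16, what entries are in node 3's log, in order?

step 1 propose(0,'r'): 0={coor,t=1,log=-}
step 2 deliver 0→2: 2={part,t=1,log=-}
step 3 deliver 2→0: —
step 4 deliver 0→1: 1={part,t=1,log=-}
step 5 deliver 1→0: —
step 6 deliver 0→3: 3={part,t=1,log=-}
step 7 deliver 3→0: 0={coor,t=1,log=r}
step 8 deliver 0→3: 3={part,t=1,log=r}
step 9 deliver 0→2: 2={part,t=1,log=r}
step 10 deliver 0→1: 1={part,t=1,log=r}
step 11 timeout(0): 0={coor,t=2,log=r}
step 12 deliver 0→1: 1={part,t=2,log=r}
step 13 deliver 1→0: —
step 14 deliver 0→2: 2={part,t=2,log=r}
step 15 deliver 2→0: —
step 16 deliver 0→1: —

r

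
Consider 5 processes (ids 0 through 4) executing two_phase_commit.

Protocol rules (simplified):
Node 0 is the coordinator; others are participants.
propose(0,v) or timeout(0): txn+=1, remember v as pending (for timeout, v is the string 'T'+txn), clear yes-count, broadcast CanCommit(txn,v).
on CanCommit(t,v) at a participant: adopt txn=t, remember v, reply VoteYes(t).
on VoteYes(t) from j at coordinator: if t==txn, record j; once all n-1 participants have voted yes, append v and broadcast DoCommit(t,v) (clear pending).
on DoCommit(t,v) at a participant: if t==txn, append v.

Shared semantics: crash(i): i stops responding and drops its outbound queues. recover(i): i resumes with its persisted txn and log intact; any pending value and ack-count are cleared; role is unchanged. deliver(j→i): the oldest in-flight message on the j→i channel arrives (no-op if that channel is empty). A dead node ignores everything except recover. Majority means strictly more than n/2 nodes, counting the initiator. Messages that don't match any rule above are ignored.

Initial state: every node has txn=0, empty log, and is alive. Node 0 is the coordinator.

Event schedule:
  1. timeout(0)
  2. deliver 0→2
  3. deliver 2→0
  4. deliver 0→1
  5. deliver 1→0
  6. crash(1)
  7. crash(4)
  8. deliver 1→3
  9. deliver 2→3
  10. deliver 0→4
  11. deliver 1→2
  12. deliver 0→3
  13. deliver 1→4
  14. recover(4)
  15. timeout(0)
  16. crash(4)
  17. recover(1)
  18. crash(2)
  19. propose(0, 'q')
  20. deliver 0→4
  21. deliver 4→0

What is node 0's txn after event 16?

2

step 1 timeout(0): 0={coor,t=1,log=-}
step 2 deliver 0→2: 2={part,t=1,log=-}
step 3 deliver 2→0: —
step 4 deliver 0→1: 1={part,t=1,log=-}
step 5 deliver 1→0: —
step 6 crash(1): 1={✗part,t=1,log=-}
step 7 crash(4): 4={✗part,t=0,log=-}
step 8 deliver 1→3: —
step 9 deliver 2→3: —
step 10 deliver 0→4: —
step 11 deliver 1→2: —
step 12 deliver 0→3: 3={part,t=1,log=-}
step 13 deliver 1→4: —
step 14 recover(4): 4={part,t=0,log=-}
step 15 timeout(0): 0={coor,t=2,log=-}
step 16 crash(4): 4={✗part,t=0,log=-}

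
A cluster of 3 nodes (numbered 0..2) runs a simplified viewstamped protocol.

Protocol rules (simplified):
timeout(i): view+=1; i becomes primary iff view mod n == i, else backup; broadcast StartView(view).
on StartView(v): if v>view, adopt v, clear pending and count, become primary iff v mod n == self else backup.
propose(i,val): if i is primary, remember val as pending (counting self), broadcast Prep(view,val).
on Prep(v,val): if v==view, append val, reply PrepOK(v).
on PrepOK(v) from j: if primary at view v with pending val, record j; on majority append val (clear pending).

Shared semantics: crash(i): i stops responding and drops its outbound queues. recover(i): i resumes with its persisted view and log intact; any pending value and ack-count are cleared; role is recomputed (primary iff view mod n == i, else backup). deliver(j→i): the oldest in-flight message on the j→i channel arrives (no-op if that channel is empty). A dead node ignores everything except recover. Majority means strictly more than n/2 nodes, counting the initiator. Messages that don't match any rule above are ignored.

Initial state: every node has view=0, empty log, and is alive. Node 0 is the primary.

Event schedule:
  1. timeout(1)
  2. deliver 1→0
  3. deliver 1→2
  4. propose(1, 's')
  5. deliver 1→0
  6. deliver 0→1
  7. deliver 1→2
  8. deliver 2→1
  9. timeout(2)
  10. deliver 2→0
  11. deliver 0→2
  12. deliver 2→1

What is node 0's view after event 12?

2

e1 timeout(1): 1[prim,v=1,-]
e2 deliver 1→0: 0[back,v=1,-]
e3 deliver 1→2: 2[back,v=1,-]
e4 propose(1,'s'): ·
e5 deliver 1→0: 0[back,v=1,s]
e6 deliver 0→1: 1[prim,v=1,s]
e7 deliver 1→2: 2[back,v=1,s]
e8 deliver 2→1: ·
e9 timeout(2): 2[prim,v=2,s]
e10 deliver 2→0: 0[back,v=2,s]
e11 deliver 0→2: ·
e12 deliver 2→1: 1[back,v=2,s]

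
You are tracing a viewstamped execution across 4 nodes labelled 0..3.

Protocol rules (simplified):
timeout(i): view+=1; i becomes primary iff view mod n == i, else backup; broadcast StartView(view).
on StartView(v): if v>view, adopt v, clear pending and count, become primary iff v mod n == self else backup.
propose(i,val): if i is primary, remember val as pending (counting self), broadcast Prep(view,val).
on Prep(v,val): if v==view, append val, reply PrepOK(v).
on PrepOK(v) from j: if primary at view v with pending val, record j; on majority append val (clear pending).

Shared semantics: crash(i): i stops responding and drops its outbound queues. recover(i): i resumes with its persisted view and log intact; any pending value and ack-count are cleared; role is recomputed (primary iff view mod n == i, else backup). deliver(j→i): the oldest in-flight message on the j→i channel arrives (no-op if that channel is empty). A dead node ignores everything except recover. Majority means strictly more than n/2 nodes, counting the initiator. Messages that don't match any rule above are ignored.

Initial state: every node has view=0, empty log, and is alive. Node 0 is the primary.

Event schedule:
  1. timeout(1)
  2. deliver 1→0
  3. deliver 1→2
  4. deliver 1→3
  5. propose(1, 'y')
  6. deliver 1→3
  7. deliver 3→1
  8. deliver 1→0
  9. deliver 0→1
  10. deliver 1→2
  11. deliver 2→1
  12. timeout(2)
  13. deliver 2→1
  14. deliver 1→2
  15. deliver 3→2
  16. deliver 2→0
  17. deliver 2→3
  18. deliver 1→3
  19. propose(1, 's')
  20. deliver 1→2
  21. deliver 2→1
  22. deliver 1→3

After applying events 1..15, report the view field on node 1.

[1] timeout(1) → N1(prim v1 [-])
[2] deliver 1→0 → N0(back v1 [-])
[3] deliver 1→2 → N2(back v1 [-])
[4] deliver 1→3 → N3(back v1 [-])
[5] propose(1,'y') → ∅
[6] deliver 1→3 → N3(back v1 [y])
[7] deliver 3→1 → ∅
[8] deliver 1→0 → N0(back v1 [y])
[9] deliver 0→1 → N1(prim v1 [y])
[10] deliver 1→2 → N2(back v1 [y])
[11] deliver 2→1 → ∅
[12] timeout(2) → N2(prim v2 [y])
[13] deliver 2→1 → N1(back v2 [y])
[14] deliver 1→2 → ∅
[15] deliver 3→2 → ∅

2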